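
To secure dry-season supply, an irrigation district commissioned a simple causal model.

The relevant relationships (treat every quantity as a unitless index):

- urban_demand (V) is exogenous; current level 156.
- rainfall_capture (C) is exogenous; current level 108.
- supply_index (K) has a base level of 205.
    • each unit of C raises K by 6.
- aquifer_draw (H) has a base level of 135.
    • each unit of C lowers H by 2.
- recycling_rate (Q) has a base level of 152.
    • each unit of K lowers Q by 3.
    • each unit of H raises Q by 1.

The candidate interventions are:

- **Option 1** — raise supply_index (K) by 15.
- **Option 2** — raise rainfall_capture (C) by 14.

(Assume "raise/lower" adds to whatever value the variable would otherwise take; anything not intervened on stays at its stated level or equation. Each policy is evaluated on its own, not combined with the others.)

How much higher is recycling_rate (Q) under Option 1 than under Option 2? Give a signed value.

Option 1 (K + 15):
  C = 108
  K = 205 + 6·108 (+15 from intervention) = 868
  H = 135 − 2·108 = -81
  Q = 152 − 3·868 + (-81) = -2533
Option 2 (C + 14):
  C = 108 + 14 = 122
  K = 205 + 6·122 = 937
  H = 135 − 2·122 = -109
  Q = 152 − 3·937 + (-109) = -2768
Q: -2533 − (-2768) = 235

235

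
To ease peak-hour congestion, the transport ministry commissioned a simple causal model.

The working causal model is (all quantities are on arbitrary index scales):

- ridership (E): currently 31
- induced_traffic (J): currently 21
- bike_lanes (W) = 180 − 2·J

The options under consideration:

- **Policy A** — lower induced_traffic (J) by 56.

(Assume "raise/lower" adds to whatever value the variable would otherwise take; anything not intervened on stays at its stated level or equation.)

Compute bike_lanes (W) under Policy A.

Policy A (J − 56):
  J = 21 − 56 = -35
  W = 180 − 2·(-35) = 250

250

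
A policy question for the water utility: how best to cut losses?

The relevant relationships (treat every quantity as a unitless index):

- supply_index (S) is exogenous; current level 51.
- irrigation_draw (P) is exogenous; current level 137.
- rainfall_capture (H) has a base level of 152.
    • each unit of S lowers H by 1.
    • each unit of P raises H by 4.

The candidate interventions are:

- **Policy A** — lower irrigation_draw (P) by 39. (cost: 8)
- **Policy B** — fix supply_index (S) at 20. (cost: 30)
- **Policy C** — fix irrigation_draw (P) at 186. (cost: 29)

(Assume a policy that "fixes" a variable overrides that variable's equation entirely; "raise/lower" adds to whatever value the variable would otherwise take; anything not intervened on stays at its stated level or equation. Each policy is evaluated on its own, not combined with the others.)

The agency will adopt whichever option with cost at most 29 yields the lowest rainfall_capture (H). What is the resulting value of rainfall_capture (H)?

493

Policy A (P − 39):
  S = 51
  P = 137 − 39 = 98
  H = 152 − 51 + 4·98 = 493
Policy C (P := 186):
  S = 51
  P = 186
  H = 152 − 51 + 4·186 = 845
Comparing — Policy A: H=493, Policy C: H=845. Lowest is 493 (Policy A).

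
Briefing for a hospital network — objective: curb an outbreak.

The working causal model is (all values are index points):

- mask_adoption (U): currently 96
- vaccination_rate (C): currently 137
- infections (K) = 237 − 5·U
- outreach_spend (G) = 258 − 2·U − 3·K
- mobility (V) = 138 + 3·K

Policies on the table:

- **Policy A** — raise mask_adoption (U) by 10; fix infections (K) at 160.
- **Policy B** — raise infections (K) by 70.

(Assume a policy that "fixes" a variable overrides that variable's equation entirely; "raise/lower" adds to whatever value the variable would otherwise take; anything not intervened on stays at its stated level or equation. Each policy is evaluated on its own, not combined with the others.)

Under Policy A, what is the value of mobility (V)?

Policy A (U + 10, K := 160):
  U = 96 + 10 = 106
  K = 160
  V = 138 + 3·160 = 618

618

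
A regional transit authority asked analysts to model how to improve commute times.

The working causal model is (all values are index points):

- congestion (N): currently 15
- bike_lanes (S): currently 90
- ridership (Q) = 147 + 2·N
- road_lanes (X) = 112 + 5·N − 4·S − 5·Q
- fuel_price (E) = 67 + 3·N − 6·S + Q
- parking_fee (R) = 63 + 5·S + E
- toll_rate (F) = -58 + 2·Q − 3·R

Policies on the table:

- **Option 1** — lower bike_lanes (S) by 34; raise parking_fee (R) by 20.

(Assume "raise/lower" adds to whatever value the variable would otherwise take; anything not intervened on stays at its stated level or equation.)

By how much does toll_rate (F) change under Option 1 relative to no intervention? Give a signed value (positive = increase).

-162

Baseline:
  N = 15
  S = 90
  Q = 147 + 2·15 = 177
  E = 67 + 3·15 − 6·90 + 177 = -251
  R = 63 + 5·90 + (-251) = 262
  F = -58 + 2·177 − 3·262 = -490
Option 1 (S − 34, R + 20):
  N = 15
  S = 90 − 34 = 56
  Q = 147 + 2·15 = 177
  E = 67 + 3·15 − 6·56 + 177 = -47
  R = 63 + 5·56 + (-47) (+20 from intervention) = 316
  F = -58 + 2·177 − 3·316 = -652
Change in F: -652 − (-490) = -162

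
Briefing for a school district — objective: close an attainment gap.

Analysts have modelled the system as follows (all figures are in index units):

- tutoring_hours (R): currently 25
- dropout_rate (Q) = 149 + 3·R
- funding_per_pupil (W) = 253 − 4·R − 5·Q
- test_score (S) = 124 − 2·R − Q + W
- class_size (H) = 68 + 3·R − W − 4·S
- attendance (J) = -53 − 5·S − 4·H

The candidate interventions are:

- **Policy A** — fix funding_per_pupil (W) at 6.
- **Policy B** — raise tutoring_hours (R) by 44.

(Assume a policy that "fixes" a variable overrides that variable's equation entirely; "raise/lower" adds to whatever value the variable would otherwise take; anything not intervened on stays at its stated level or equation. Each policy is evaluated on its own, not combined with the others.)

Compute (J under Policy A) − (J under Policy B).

Policy A (W := 6):
  R = 25
  Q = 149 + 3·25 = 224
  W = 6
  S = 124 − 2·25 − 224 + 6 = -144
  H = 68 + 3·25 − 6 − 4·(-144) = 713
  J = -53 − 5·(-144) − 4·713 = -2185
Policy B (R + 44):
  R = 25 + 44 = 69
  Q = 149 + 3·69 = 356
  W = 253 − 4·69 − 5·356 = -1803
  S = 124 − 2·69 − 356 + (-1803) = -2173
  H = 68 + 3·69 − (-1803) − 4·(-2173) = 10770
  J = -53 − 5·(-2173) − 4·10770 = -32268
J: -2185 − (-32268) = 30083

30083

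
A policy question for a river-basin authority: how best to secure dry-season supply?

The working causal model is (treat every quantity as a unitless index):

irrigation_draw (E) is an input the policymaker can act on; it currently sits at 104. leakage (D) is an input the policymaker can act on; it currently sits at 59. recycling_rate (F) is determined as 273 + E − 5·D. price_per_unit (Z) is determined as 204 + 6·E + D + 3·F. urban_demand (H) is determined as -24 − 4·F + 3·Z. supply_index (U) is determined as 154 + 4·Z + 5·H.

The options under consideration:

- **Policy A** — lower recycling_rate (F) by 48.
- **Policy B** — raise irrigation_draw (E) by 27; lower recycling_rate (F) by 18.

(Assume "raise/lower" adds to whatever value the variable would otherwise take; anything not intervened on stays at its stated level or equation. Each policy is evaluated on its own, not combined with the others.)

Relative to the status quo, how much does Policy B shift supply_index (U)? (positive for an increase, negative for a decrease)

3411

Baseline:
  E = 104
  D = 59
  F = 273 + 104 − 5·59 = 82
  Z = 204 + 6·104 + 59 + 3·82 = 1133
  H = -24 − 4·82 + 3·1133 = 3047
  U = 154 + 4·1133 + 5·3047 = 19921
Policy B (E + 27, F − 18):
  E = 104 + 27 = 131
  D = 59
  F = 273 + 131 − 5·59 (−18 from intervention) = 91
  Z = 204 + 6·131 + 59 + 3·91 = 1322
  H = -24 − 4·91 + 3·1322 = 3578
  U = 154 + 4·1322 + 5·3578 = 23332
Change in U: 23332 − 19921 = 3411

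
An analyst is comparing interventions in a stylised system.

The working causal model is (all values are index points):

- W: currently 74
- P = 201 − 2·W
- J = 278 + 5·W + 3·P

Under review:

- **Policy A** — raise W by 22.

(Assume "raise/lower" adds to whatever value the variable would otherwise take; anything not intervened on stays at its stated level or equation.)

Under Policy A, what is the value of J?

785

Policy A (W + 22):
  W = 74 + 22 = 96
  P = 201 − 2·96 = 9
  J = 278 + 5·96 + 3·9 = 785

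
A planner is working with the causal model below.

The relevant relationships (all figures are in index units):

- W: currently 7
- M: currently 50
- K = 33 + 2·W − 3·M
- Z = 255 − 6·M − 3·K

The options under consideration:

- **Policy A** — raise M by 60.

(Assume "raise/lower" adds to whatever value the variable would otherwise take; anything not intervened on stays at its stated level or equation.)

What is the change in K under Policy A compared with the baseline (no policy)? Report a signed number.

-180

Baseline:
  W = 7
  M = 50
  K = 33 + 2·7 − 3·50 = -103
Policy A (M + 60):
  W = 7
  M = 50 + 60 = 110
  K = 33 + 2·7 − 3·110 = -283
Change in K: -283 − (-103) = -180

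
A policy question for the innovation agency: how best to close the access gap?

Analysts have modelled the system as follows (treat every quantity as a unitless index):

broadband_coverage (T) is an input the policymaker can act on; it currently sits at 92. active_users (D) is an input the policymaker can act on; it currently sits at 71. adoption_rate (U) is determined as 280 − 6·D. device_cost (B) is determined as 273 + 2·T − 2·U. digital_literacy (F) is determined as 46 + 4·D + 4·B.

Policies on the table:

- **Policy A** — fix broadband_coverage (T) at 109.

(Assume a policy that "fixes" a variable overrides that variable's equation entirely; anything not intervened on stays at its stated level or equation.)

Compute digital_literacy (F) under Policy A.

Policy A (T := 109):
  T = 109
  D = 71
  U = 280 − 6·71 = -146
  B = 273 + 2·109 − 2·(-146) = 783
  F = 46 + 4·71 + 4·783 = 3462

3462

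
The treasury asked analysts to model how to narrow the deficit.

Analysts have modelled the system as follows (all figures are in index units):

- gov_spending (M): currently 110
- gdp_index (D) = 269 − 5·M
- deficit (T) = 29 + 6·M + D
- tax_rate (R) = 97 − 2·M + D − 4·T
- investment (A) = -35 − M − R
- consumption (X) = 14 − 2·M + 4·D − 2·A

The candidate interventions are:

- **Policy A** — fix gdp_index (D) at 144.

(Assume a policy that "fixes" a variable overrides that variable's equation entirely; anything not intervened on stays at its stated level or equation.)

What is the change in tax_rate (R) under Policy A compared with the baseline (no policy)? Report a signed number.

-1275

Baseline:
  M = 110
  D = 269 − 5·110 = -281
  T = 29 + 6·110 + (-281) = 408
  R = 97 − 2·110 + (-281) − 4·408 = -2036
Policy A (D := 144):
  M = 110
  D = 144
  T = 29 + 6·110 + 144 = 833
  R = 97 − 2·110 + 144 − 4·833 = -3311
Change in R: -3311 − (-2036) = -1275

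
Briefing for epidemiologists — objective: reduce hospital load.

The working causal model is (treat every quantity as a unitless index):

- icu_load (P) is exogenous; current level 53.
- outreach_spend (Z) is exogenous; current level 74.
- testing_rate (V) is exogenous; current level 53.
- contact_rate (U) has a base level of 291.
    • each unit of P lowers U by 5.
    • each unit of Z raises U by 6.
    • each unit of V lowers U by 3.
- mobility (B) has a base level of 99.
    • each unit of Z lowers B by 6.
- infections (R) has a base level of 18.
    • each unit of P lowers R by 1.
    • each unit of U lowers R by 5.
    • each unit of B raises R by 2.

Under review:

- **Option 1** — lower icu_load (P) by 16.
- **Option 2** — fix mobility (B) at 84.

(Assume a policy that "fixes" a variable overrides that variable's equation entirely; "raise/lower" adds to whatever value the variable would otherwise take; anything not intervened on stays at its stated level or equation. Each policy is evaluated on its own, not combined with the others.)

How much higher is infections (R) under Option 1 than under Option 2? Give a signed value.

Option 1 (P − 16):
  P = 53 − 16 = 37
  Z = 74
  V = 53
  U = 291 − 5·37 + 6·74 − 3·53 = 391
  B = 99 − 6·74 = -345
  R = 18 − 37 − 5·391 + 2·(-345) = -2664
Option 2 (B := 84):
  P = 53
  Z = 74
  V = 53
  U = 291 − 5·53 + 6·74 − 3·53 = 311
  B = 84
  R = 18 − 53 − 5·311 + 2·84 = -1422
R: -2664 − (-1422) = -1242

-1242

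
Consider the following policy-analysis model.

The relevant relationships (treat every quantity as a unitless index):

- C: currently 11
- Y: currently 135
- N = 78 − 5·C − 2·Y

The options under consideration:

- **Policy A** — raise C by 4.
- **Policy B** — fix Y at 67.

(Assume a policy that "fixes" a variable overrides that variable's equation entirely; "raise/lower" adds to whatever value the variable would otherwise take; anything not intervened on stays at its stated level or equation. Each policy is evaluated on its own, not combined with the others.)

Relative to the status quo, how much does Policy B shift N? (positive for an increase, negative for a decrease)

Baseline:
  C = 11
  Y = 135
  N = 78 − 5·11 − 2·135 = -247
Policy B (Y := 67):
  C = 11
  Y = 67
  N = 78 − 5·11 − 2·67 = -111
Change in N: -111 − (-247) = 136

136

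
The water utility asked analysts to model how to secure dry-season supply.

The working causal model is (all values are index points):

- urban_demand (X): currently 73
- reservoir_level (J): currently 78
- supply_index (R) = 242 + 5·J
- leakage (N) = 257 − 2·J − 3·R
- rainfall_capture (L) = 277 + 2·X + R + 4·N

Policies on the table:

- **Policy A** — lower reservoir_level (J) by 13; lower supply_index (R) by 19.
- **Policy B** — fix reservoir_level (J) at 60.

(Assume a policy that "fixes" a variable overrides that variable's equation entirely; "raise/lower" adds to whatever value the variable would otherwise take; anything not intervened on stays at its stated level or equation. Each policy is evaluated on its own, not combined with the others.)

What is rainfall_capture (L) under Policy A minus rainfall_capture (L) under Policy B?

-106

Policy A (J − 13, R − 19):
  X = 73
  J = 78 − 13 = 65
  R = 242 + 5·65 (−19 from intervention) = 548
  N = 257 − 2·65 − 3·548 = -1517
  L = 277 + 2·73 + 548 + 4·(-1517) = -5097
Policy B (J := 60):
  X = 73
  J = 60
  R = 242 + 5·60 = 542
  N = 257 − 2·60 − 3·542 = -1489
  L = 277 + 2·73 + 542 + 4·(-1489) = -4991
L: -5097 − (-4991) = -106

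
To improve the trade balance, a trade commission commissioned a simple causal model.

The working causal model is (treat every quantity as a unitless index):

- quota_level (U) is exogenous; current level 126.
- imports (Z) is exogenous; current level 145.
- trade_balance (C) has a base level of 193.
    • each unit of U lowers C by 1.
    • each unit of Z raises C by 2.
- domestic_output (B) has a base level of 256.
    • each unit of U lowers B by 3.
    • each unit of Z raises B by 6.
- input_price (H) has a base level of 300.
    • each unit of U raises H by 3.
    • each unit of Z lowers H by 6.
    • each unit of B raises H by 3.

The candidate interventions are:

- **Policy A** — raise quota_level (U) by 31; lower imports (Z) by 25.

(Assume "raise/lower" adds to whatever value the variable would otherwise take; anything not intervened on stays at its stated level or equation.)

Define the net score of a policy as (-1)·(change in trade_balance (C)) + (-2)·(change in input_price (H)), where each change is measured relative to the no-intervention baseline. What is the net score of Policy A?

Baseline:
  U = 126
  Z = 145
  C = 193 − 126 + 2·145 = 357
  B = 256 − 3·126 + 6·145 = 748
  H = 300 + 3·126 − 6·145 + 3·748 = 2052
Policy A (U + 31, Z − 25):
  U = 126 + 31 = 157
  Z = 145 − 25 = 120
  C = 193 − 157 + 2·120 = 276
  B = 256 − 3·157 + 6·120 = 505
  H = 300 + 3·157 − 6·120 + 3·505 = 1566
ΔC = 276 − 357 = -81; ΔH = 1566 − 2052 = -486
Score = (-1)·(-81) + (-2)·(-486) = 1053

1053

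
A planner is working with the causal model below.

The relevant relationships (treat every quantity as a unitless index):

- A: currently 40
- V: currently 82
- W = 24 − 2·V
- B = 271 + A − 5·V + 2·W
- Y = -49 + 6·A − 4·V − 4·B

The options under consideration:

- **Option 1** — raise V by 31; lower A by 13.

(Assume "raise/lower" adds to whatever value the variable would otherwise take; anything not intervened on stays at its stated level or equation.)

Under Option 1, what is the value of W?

Option 1 (V + 31, A − 13):
  V = 82 + 31 = 113
  W = 24 − 2·113 = -202

-202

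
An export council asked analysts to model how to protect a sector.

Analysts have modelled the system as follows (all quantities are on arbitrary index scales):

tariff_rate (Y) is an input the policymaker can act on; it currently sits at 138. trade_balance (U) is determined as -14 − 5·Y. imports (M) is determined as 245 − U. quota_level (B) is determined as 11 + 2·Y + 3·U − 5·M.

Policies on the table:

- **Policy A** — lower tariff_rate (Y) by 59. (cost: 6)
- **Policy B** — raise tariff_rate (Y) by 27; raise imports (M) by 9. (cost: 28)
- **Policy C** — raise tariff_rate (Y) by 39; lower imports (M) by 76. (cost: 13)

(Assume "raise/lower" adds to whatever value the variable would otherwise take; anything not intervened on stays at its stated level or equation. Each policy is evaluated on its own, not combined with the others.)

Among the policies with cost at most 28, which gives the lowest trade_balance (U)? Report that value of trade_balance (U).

-899

Policy A (Y − 59):
  Y = 138 − 59 = 79
  U = -14 − 5·79 = -409
Policy B (Y + 27, M + 9):
  Y = 138 + 27 = 165
  U = -14 − 5·165 = -839
Policy C (Y + 39, M − 76):
  Y = 138 + 39 = 177
  U = -14 − 5·177 = -899
Comparing — Policy A: U=-409, Policy B: U=-839, Policy C: U=-899. Lowest is -899 (Policy C).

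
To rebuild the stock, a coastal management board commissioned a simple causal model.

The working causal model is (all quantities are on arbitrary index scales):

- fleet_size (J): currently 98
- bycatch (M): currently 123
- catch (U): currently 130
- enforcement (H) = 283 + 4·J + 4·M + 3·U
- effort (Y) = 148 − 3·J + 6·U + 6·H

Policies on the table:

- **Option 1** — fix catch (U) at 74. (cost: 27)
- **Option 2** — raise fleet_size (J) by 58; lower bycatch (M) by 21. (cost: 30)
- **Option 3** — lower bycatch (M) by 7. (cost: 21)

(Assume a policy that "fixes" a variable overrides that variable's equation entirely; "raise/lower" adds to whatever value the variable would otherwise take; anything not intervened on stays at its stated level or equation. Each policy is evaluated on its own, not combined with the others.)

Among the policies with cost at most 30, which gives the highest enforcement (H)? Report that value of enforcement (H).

1705

Option 1 (U := 74):
  J = 98
  M = 123
  U = 74
  H = 283 + 4·98 + 4·123 + 3·74 = 1389
Option 2 (J + 58, M − 21):
  J = 98 + 58 = 156
  M = 123 − 21 = 102
  U = 130
  H = 283 + 4·156 + 4·102 + 3·130 = 1705
Option 3 (M − 7):
  J = 98
  M = 123 − 7 = 116
  U = 130
  H = 283 + 4·98 + 4·116 + 3·130 = 1529
Comparing — Option 1: H=1389, Option 2: H=1705, Option 3: H=1529. Highest is 1705 (Option 2).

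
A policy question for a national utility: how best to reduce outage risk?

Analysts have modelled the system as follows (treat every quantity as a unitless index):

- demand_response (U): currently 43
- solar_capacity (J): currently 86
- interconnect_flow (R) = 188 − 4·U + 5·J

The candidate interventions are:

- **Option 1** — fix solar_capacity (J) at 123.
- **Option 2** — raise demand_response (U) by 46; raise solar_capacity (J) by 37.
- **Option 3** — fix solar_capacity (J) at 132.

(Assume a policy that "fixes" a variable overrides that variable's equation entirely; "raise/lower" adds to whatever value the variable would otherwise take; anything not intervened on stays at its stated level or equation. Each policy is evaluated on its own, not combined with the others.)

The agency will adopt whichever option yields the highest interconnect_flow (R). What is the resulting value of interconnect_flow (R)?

676

Option 1 (J := 123):
  U = 43
  J = 123
  R = 188 − 4·43 + 5·123 = 631
Option 2 (U + 46, J + 37):
  U = 43 + 46 = 89
  J = 86 + 37 = 123
  R = 188 − 4·89 + 5·123 = 447
Option 3 (J := 132):
  U = 43
  J = 132
  R = 188 − 4·43 + 5·132 = 676
Comparing — Option 1: R=631, Option 2: R=447, Option 3: R=676. Highest is 676 (Option 3).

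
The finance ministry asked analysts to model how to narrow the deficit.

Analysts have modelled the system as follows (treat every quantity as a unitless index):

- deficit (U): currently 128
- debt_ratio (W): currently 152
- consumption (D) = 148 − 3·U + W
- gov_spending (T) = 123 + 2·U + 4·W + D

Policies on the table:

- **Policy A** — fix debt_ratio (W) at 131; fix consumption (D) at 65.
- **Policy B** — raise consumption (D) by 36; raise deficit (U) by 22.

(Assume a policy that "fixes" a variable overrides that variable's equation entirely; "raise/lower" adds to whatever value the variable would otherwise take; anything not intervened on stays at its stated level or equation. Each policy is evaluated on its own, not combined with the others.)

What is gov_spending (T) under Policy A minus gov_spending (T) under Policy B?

Policy A (W := 131, D := 65):
  U = 128
  W = 131
  D = 65
  T = 123 + 2·128 + 4·131 + 65 = 968
Policy B (D + 36, U + 22):
  U = 128 + 22 = 150
  W = 152
  D = 148 − 3·150 + 152 (+36 from intervention) = -114
  T = 123 + 2·150 + 4·152 + (-114) = 917
T: 968 − 917 = 51

51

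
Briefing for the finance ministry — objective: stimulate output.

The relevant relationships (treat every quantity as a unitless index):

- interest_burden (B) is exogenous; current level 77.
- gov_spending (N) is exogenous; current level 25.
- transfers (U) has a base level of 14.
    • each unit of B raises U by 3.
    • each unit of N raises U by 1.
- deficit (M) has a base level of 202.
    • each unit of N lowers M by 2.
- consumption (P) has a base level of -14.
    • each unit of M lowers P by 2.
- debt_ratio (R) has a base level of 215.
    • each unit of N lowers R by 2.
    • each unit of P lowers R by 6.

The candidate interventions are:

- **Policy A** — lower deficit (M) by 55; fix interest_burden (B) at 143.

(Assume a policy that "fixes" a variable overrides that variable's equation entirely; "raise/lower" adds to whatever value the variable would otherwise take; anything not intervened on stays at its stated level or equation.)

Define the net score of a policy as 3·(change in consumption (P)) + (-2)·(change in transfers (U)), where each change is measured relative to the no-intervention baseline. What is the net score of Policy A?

Baseline:
  B = 77
  N = 25
  U = 14 + 3·77 + 25 = 270
  M = 202 − 2·25 = 152
  P = -14 − 2·152 = -318
Policy A (M − 55, B := 143):
  B = 143
  N = 25
  U = 14 + 3·143 + 25 = 468
  M = 202 − 2·25 (−55 from intervention) = 97
  P = -14 − 2·97 = -208
ΔP = -208 − (-318) = 110; ΔU = 468 − 270 = 198
Score = 3·110 + (-2)·198 = -66

-66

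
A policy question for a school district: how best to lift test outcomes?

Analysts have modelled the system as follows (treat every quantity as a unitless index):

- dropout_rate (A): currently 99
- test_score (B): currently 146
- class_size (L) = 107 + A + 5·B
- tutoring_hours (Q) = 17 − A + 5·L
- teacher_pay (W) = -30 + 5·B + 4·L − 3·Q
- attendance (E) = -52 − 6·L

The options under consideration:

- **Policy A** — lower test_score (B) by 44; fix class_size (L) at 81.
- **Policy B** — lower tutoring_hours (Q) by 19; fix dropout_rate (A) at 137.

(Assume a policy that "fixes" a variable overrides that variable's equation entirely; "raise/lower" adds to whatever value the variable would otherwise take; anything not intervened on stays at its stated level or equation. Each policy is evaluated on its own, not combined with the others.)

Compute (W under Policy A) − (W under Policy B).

Policy A (B − 44, L := 81):
  A = 99
  B = 146 − 44 = 102
  L = 81
  Q = 17 − 99 + 5·81 = 323
  W = -30 + 5·102 + 4·81 − 3·323 = -165
Policy B (Q − 19, A := 137):
  A = 137
  B = 146
  L = 107 + 137 + 5·146 = 974
  Q = 17 − 137 + 5·974 (−19 from intervention) = 4731
  W = -30 + 5·146 + 4·974 − 3·4731 = -9597
W: -165 − (-9597) = 9432

9432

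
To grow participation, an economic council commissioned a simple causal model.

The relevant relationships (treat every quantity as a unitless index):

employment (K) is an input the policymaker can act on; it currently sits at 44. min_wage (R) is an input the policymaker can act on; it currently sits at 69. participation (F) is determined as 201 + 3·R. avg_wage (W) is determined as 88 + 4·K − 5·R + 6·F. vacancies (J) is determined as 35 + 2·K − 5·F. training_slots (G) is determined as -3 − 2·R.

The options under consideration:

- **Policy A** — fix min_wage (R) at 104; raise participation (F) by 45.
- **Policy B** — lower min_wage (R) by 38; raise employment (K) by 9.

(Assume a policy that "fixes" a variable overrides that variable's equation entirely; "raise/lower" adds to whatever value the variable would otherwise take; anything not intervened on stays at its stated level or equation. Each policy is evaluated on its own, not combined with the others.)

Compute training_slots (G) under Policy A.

Policy A (R := 104, F + 45):
  R = 104
  G = -3 − 2·104 = -211

-211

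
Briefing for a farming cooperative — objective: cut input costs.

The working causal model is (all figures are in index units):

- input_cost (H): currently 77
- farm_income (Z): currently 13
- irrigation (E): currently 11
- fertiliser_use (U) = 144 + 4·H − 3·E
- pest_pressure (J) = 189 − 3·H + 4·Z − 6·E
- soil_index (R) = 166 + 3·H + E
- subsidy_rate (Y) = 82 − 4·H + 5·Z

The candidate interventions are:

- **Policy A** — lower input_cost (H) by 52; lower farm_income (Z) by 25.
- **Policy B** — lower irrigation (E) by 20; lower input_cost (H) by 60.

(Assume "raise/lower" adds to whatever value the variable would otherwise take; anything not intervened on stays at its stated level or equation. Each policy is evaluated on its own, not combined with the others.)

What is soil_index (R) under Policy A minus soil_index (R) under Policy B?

44

Policy A (H − 52, Z − 25):
  H = 77 − 52 = 25
  E = 11
  R = 166 + 3·25 + 11 = 252
Policy B (E − 20, H − 60):
  H = 77 − 60 = 17
  E = 11 − 20 = -9
  R = 166 + 3·17 + (-9) = 208
R: 252 − 208 = 44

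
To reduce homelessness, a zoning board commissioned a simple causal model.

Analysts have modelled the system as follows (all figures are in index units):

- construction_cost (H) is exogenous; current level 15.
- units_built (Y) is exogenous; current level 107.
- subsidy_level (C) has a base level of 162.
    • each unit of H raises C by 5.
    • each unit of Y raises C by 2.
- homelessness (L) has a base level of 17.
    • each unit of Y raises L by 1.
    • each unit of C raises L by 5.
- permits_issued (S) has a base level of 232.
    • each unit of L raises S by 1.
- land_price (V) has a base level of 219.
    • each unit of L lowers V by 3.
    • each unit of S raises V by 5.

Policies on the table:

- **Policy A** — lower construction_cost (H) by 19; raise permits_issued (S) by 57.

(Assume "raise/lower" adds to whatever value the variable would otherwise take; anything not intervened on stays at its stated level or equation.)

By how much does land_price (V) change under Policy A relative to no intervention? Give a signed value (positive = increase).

-665

Baseline:
  H = 15
  Y = 107
  C = 162 + 5·15 + 2·107 = 451
  L = 17 + 107 + 5·451 = 2379
  S = 232 + 2379 = 2611
  V = 219 − 3·2379 + 5·2611 = 6137
Policy A (H − 19, S + 57):
  H = 15 − 19 = -4
  Y = 107
  C = 162 + 5·(-4) + 2·107 = 356
  L = 17 + 107 + 5·356 = 1904
  S = 232 + 1904 (+57 from intervention) = 2193
  V = 219 − 3·1904 + 5·2193 = 5472
Change in V: 5472 − 6137 = -665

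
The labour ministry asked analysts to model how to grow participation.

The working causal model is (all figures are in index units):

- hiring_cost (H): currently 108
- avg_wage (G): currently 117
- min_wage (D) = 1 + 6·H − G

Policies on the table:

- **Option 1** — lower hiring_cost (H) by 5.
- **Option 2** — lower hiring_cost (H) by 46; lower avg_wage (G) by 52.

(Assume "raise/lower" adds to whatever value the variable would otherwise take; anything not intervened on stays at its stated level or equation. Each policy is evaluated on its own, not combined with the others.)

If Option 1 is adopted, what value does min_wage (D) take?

502

Option 1 (H − 5):
  H = 108 − 5 = 103
  G = 117
  D = 1 + 6·103 − 117 = 502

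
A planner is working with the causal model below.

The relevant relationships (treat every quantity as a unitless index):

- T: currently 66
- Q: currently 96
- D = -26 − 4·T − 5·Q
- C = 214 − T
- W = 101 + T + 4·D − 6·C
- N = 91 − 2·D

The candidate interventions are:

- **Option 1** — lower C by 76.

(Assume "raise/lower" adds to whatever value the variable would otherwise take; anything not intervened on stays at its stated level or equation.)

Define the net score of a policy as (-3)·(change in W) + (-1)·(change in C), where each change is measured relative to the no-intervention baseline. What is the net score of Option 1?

Baseline:
  T = 66
  Q = 96
  D = -26 − 4·66 − 5·96 = -770
  C = 214 − 66 = 148
  W = 101 + 66 + 4·(-770) − 6·148 = -3801
Option 1 (C − 76):
  T = 66
  Q = 96
  D = -26 − 4·66 − 5·96 = -770
  C = 214 − 66 (−76 from intervention) = 72
  W = 101 + 66 + 4·(-770) − 6·72 = -3345
ΔW = -3345 − (-3801) = 456; ΔC = 72 − 148 = -76
Score = (-3)·456 + (-1)·(-76) = -1292

-1292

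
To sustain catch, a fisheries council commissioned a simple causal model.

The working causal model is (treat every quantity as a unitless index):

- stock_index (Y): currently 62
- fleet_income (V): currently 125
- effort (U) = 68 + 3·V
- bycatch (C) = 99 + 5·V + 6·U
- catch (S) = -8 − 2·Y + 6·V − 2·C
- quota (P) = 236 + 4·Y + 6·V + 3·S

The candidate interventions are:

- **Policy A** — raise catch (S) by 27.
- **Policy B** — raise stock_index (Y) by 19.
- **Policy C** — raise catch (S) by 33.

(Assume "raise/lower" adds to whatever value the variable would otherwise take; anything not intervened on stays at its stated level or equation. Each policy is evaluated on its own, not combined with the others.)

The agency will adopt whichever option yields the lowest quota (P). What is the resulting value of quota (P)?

Policy A (S + 27):
  Y = 62
  V = 125
  U = 68 + 3·125 = 443
  C = 99 + 5·125 + 6·443 = 3382
  S = -8 − 2·62 + 6·125 − 2·3382 (+27 from intervention) = -6119
  P = 236 + 4·62 + 6·125 + 3·(-6119) = -17123
Policy B (Y + 19):
  Y = 62 + 19 = 81
  V = 125
  U = 68 + 3·125 = 443
  C = 99 + 5·125 + 6·443 = 3382
  S = -8 − 2·81 + 6·125 − 2·3382 = -6184
  P = 236 + 4·81 + 6·125 + 3·(-6184) = -17242
Policy C (S + 33):
  Y = 62
  V = 125
  U = 68 + 3·125 = 443
  C = 99 + 5·125 + 6·443 = 3382
  S = -8 − 2·62 + 6·125 − 2·3382 (+33 from intervention) = -6113
  P = 236 + 4·62 + 6·125 + 3·(-6113) = -17105
Comparing — Policy A: P=-17123, Policy B: P=-17242, Policy C: P=-17105. Lowest is -17242 (Policy B).

-17242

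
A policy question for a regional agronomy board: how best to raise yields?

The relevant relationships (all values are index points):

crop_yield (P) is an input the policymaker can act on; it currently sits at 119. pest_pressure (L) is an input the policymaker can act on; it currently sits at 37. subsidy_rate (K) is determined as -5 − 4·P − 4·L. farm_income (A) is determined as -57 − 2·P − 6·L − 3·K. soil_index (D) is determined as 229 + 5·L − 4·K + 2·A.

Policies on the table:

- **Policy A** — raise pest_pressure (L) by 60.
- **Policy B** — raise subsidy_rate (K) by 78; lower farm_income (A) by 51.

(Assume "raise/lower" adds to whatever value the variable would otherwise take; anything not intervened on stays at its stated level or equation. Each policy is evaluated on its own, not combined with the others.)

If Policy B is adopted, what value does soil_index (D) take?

Policy B (K + 78, A − 51):
  P = 119
  L = 37
  K = -5 − 4·119 − 4·37 (+78 from intervention) = -551
  A = -57 − 2·119 − 6·37 − 3·(-551) (−51 from intervention) = 1085
  D = 229 + 5·37 − 4·(-551) + 2·1085 = 4788

4788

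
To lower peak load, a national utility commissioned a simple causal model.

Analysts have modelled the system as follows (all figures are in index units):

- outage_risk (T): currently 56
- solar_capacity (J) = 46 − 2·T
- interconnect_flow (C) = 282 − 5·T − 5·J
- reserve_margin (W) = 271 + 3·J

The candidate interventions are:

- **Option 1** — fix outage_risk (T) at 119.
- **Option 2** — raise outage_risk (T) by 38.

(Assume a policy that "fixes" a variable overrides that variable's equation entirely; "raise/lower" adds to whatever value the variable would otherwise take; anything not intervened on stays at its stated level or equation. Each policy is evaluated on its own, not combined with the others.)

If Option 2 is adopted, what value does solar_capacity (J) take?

Option 2 (T + 38):
  T = 56 + 38 = 94
  J = 46 − 2·94 = -142

-142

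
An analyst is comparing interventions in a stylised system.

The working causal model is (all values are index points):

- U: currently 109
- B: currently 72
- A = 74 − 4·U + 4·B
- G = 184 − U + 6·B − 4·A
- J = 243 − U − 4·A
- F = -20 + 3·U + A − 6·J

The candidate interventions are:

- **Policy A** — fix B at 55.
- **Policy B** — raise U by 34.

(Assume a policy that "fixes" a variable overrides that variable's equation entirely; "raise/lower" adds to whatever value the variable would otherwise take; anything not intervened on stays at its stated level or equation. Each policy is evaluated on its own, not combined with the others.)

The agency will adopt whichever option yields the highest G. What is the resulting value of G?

1313

Policy A (B := 55):
  U = 109
  B = 55
  A = 74 − 4·109 + 4·55 = -142
  G = 184 − 109 + 6·55 − 4·(-142) = 973
Policy B (U + 34):
  U = 109 + 34 = 143
  B = 72
  A = 74 − 4·143 + 4·72 = -210
  G = 184 − 143 + 6·72 − 4·(-210) = 1313
Comparing — Policy A: G=973, Policy B: G=1313. Highest is 1313 (Policy B).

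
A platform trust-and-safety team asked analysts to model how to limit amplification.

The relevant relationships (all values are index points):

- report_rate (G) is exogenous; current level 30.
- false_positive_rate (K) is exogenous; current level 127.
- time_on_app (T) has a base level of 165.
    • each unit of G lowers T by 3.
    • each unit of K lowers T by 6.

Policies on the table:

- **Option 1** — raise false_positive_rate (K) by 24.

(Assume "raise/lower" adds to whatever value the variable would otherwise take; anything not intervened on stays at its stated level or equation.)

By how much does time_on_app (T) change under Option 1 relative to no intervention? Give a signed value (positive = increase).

Baseline:
  G = 30
  K = 127
  T = 165 − 3·30 − 6·127 = -687
Option 1 (K + 24):
  G = 30
  K = 127 + 24 = 151
  T = 165 − 3·30 − 6·151 = -831
Change in T: -831 − (-687) = -144

-144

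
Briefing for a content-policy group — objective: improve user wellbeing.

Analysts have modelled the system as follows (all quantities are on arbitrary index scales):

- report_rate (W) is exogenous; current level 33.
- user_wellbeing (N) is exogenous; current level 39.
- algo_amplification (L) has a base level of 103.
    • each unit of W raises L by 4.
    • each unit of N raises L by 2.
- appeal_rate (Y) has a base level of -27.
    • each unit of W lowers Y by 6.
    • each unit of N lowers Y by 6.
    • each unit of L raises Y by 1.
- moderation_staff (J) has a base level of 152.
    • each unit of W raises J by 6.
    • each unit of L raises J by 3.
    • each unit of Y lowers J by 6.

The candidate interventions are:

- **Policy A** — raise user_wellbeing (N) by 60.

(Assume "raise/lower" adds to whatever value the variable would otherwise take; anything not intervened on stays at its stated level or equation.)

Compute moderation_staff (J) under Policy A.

3965

Policy A (N + 60):
  W = 33
  N = 39 + 60 = 99
  L = 103 + 4·33 + 2·99 = 433
  Y = -27 − 6·33 − 6·99 + 433 = -386
  J = 152 + 6·33 + 3·433 − 6·(-386) = 3965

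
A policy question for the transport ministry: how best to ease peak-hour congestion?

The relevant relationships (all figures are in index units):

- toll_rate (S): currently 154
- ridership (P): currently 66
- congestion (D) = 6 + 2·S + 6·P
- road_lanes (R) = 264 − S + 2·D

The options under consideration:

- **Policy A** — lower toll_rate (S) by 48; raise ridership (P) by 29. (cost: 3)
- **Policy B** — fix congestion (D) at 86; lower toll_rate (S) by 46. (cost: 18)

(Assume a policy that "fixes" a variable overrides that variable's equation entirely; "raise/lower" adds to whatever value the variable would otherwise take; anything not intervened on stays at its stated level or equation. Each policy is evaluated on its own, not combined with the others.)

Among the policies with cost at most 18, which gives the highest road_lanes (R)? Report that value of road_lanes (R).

1734

Policy A (S − 48, P + 29):
  S = 154 − 48 = 106
  P = 66 + 29 = 95
  D = 6 + 2·106 + 6·95 = 788
  R = 264 − 106 + 2·788 = 1734
Policy B (D := 86, S − 46):
  S = 154 − 46 = 108
  P = 66
  D = 86
  R = 264 − 108 + 2·86 = 328
Comparing — Policy A: R=1734, Policy B: R=328. Highest is 1734 (Policy A).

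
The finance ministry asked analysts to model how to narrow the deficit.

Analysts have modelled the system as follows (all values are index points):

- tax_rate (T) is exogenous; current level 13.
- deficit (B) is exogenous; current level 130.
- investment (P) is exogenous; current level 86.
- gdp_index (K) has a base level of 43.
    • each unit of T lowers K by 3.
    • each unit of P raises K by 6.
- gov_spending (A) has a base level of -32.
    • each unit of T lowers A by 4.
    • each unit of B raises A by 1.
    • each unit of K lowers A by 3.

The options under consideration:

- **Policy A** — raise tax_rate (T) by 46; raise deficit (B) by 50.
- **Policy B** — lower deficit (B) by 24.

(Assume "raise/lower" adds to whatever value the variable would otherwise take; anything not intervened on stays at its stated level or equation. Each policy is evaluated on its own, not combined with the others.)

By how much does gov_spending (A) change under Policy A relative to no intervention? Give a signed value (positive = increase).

Baseline:
  T = 13
  B = 130
  P = 86
  K = 43 − 3·13 + 6·86 = 520
  A = -32 − 4·13 + 130 − 3·520 = -1514
Policy A (T + 46, B + 50):
  T = 13 + 46 = 59
  B = 130 + 50 = 180
  P = 86
  K = 43 − 3·59 + 6·86 = 382
  A = -32 − 4·59 + 180 − 3·382 = -1234
Change in A: -1234 − (-1514) = 280

280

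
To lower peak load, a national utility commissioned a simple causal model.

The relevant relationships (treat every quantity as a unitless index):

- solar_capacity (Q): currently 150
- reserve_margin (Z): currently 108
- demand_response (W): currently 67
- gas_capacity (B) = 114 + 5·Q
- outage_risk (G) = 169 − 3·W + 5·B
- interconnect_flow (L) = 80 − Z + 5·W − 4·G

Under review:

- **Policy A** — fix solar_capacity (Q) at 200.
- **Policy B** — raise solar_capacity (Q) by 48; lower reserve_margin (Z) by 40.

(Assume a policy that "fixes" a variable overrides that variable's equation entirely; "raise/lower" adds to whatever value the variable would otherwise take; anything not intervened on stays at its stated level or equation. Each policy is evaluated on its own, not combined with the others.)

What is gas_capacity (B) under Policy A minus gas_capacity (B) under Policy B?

Policy A (Q := 200):
  Q = 200
  B = 114 + 5·200 = 1114
Policy B (Q + 48, Z − 40):
  Q = 150 + 48 = 198
  B = 114 + 5·198 = 1104
B: 1114 − 1104 = 10

10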